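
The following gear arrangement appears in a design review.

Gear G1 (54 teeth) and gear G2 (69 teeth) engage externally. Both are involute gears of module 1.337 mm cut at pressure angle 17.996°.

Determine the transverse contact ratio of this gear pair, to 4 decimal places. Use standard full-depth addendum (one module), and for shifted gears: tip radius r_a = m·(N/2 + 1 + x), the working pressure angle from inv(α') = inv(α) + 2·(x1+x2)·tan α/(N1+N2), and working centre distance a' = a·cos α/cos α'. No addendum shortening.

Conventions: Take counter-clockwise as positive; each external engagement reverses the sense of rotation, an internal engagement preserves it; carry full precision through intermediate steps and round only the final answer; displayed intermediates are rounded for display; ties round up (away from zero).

class = single-mesh tooth geometry [involute pair 54T × 69T, m = 1.337]
base radii: r_b1 = 34.332968, r_b2 = 43.869903
tip radii: r_a1 = 37.436000, r_a2 = 47.463500
no profile shift: α' = α, a' = a
action lengths: √(r_a1²−r_b1²) = 14.923184, √(r_a2²−r_b2²) = 18.116716
base pitch p_b = π·m·cos α = 3.994822
CR = (14.923184 + 18.116716 − 82.225500·sin 17.99600°)/3.994822 = 1.911545
contact ratio ≈ 1.9115

1.9115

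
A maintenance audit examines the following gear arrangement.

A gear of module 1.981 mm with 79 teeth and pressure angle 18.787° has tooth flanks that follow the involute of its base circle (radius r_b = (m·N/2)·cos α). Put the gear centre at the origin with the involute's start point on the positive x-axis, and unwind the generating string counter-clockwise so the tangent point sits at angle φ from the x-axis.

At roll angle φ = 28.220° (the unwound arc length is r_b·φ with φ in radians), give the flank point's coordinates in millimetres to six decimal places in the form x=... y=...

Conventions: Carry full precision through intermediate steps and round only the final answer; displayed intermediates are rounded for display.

x=82.528422 y=2.879479

single-mesh involute tooth geometry (79T wheel at module 1.981)
pitch radius r_p = m·N/2 = 1.981·79/2 = 78.249500
base radius r_b = r_p·cos α = 78.249500·cos 18.787° = 74.080551
roll angle φ = 28.220° = 0.49253191 rad
x = r_b·(cos φ + φ·sin φ) = 82.528422
y = r_b·(sin φ − φ·cos φ) = 2.879479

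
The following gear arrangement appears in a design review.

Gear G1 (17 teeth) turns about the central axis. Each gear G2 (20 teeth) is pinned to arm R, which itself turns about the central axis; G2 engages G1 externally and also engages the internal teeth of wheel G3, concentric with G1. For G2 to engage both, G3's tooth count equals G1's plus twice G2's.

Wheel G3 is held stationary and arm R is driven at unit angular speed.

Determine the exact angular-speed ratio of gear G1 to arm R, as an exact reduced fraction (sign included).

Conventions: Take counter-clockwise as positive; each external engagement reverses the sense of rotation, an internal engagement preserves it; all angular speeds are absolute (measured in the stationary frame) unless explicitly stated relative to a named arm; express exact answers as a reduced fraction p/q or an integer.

recognized (axles ride arm R): planetary set, 17/20/57 teeth
ring teeth: 17 + 2·20 = 57
17(ω_sun−ω_arm) = −57(ω_ring−ω_arm),  ω_ring = 0, ω_arm = 1
ω_sun = 1 − (57/17)(0−1) = 74/17
ω_out/ω_in = 74/17

74/17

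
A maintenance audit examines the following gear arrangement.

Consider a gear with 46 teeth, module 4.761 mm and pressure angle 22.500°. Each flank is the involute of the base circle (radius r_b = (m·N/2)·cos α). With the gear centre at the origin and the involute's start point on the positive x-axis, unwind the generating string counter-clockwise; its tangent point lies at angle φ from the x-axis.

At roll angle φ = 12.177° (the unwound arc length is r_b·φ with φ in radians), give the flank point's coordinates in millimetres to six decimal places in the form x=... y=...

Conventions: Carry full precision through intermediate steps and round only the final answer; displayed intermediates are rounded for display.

topology: single-mesh involute geometry — m = 4.761, N = 46
pitch radius r_p = m·N/2 = 4.761·46/2 = 109.503000
base radius r_b = r_p·cos α = 109.503000·cos 22.500° = 101.167580
roll angle φ = 12.177° = 0.21252874 rad
x = r_b·(cos φ + φ·sin φ) = 103.426637
y = r_b·(sin φ − φ·cos φ) = 0.322263

x=103.426637 y=0.322263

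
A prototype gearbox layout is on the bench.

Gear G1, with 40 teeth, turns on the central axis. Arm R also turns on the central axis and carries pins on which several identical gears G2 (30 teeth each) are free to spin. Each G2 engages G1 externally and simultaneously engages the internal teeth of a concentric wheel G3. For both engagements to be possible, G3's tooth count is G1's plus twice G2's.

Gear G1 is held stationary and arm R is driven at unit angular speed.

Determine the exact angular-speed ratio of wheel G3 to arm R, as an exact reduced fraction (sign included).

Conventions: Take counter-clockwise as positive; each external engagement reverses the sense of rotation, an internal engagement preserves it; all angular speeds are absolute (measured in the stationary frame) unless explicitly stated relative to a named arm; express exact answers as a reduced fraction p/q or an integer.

topology: planetary set — G1 40T / G2 30T / G3 100T, arm = carrier (Willis)
ring teeth: 40 + 2·30 = 100
40(ω_sun−ω_arm) = −100(ω_ring−ω_arm),  ω_sun = 0, ω_arm = 1
ω_ring = 1 − (40/100)(0−1) = 7/5
ω_out/ω_in = 7/5

7/5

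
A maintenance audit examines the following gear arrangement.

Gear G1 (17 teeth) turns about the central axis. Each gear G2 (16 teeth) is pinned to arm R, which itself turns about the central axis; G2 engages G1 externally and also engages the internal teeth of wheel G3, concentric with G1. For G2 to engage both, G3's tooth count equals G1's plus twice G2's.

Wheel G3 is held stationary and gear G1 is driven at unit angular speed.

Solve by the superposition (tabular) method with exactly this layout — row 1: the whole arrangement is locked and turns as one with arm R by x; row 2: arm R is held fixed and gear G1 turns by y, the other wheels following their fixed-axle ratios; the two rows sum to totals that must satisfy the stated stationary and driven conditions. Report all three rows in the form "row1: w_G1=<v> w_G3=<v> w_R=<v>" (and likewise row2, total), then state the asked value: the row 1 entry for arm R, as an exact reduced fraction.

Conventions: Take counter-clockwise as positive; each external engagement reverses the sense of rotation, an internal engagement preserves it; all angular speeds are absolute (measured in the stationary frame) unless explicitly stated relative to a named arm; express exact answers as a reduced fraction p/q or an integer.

class = planetary set [G3 = 17+2·16 = 49; Willis about the carrier]
row 1 — lock + rotate with arm: ω_sun = ω_ring = ω_arm = x
row 2 — arm fixed, fixed-axis ratios: sun y, ring −(17/49)·y, arm 0
boundary: total ω_ring = x − (17/49)·y = 0 and total ω_sun = x + y = 1  ⇒  y = 49/66, x = 17/66
row 2 ring = −(17/49)·49/66 = -17/66
totals (row 1 + row 2): sun 17/66 + 49/66 = 1, ring 17/66 + (-17/66) = 0, arm 17/66 + 0 = 17/66
asked cell (row1, arm) = 17/66

row1: w_G1=17/66 w_G3=17/66 w_R=17/66
row2: w_G1=49/66 w_G3=-17/66 w_R=0
total: w_G1=1 w_G3=0 w_R=17/66
asked value: 17/66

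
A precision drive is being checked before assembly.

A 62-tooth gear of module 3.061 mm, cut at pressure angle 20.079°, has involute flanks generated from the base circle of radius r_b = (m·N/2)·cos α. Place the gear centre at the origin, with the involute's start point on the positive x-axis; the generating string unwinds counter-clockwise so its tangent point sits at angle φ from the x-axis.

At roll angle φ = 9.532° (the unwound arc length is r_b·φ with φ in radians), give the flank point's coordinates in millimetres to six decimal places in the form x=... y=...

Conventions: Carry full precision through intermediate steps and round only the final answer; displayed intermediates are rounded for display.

x=90.348365 y=0.136412

class = single-mesh tooth geometry [base-circle involute, m = 3.061, 62T]
pitch radius r_p = m·N/2 = 3.061·62/2 = 94.891000
base radius r_b = r_p·cos α = 94.891000·cos 20.079° = 89.123539
roll angle φ = 9.532° = 0.16636478 rad
x = r_b·(cos φ + φ·sin φ) = 90.348365
y = r_b·(sin φ − φ·cos φ) = 0.136412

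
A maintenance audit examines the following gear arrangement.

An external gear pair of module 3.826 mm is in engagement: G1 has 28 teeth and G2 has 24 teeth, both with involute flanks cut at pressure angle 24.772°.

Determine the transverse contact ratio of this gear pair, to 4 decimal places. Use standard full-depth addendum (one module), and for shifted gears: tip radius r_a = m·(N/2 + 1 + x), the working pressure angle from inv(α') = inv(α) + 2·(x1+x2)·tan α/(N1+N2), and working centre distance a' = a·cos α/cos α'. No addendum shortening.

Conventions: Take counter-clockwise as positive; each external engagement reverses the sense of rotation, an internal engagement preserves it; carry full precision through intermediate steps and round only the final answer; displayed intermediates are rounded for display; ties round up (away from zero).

1.4583

single-mesh involute tooth geometry (28T engaging 24T at module 3.826)
base radii: r_b1 = 48.635167, r_b2 = 41.687286
tip radii: r_a1 = 57.390000, r_a2 = 49.738000
no profile shift: α' = α, a' = a
action lengths: √(r_a1²−r_b1²) = 30.466911, √(r_a2²−r_b2²) = 27.130036
base pitch p_b = π·m·cos α = 10.913706
CR = (30.466911 + 27.130036 − 99.476000·sin 24.77200°)/10.913706 = 1.458319
contact ratio ≈ 1.4583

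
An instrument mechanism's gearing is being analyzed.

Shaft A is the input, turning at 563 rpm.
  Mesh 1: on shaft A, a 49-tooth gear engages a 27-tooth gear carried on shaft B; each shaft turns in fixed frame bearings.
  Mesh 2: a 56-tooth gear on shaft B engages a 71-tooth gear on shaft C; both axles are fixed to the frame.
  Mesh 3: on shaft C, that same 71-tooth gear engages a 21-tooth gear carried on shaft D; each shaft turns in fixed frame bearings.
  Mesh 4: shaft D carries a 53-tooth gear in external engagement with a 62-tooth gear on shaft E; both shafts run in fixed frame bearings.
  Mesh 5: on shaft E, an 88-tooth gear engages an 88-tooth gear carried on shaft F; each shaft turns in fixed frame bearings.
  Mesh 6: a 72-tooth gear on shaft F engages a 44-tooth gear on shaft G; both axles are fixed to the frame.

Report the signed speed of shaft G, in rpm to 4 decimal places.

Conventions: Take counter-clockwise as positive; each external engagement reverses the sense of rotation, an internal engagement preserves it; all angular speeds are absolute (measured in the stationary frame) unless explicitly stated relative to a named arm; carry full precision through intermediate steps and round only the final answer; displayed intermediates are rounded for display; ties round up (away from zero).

+3811.3027 rpm

topology: fixed-axis compound train — 6 meshes, A→G
mesh 1 [49T→27T]: ω = 563.0000×49/27 = 1021.7407 rpm, sense flips to −
mesh 2 [56T→71T]: ω = 1021.7407×56/71 = 805.8800 rpm, sense flips to +
mesh 3 [71T→21T]: ω = 805.8800×71/21 = 2724.6420 rpm, sense flips to −
mesh 4 [53T→62T]: ω = 2724.6420×53/62 = 2329.1294 rpm, sense flips to +
mesh 5 [88T→88T]: ω = 2329.1294×88/88 = 2329.1294 rpm, sense flips to −
mesh 6 [72T→44T]: ω = 2329.1294×72/44 = 3811.3027 rpm, sense flips to +
signed output speed = +3811.3027 rpm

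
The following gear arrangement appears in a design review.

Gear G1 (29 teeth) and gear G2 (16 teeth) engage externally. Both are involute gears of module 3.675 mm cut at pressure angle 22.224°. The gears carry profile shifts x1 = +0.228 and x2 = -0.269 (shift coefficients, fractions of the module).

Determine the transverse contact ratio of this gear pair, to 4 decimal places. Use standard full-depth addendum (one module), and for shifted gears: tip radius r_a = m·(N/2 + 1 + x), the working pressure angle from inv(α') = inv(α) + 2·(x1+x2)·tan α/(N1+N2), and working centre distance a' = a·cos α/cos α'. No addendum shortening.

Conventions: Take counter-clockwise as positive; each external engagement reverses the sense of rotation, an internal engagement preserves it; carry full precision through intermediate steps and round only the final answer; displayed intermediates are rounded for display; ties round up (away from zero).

topology: single-mesh involute geometry — m = 3.675, 29T/16T pair
base radii: r_b1 = 49.328891, r_b2 = 27.215940
tip radii: r_a1 = 57.800400, r_a2 = 32.086425
inv(α') = inv(22.224°) + 2·(+0.228-0.269)·tan α/(29+16) = 0.01995466  ⇒  α' = 21.96515°
a' = a·cos α / cos α' = 82.6875·cos 22.224°/cos 21.96515° = 82.535989
action lengths: √(r_a1²−r_b1²) = 30.125517, √(r_a2²−r_b2²) = 16.995037
base pitch p_b = π·m·cos α = 10.687675
CR = (30.125517 + 16.995037 − 82.535989·sin 21.96515°)/10.687675 = 1.520311
contact ratio ≈ 1.5203

1.5203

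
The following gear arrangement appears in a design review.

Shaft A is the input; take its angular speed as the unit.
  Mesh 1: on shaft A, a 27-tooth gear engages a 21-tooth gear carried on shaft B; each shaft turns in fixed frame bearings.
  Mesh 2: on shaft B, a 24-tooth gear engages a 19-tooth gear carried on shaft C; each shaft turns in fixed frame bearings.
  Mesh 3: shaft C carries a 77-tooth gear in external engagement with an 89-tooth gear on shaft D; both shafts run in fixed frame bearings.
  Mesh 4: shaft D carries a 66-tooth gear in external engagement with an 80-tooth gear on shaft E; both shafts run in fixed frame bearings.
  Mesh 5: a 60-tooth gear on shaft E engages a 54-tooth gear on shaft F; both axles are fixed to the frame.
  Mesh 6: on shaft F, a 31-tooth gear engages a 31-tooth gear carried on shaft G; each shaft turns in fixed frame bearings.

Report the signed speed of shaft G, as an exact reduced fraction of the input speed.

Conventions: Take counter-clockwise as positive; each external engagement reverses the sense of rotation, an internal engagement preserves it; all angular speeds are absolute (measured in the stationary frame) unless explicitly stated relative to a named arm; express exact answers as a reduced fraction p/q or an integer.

2178/1691

6-mesh fixed-axis compound train (all bearings frame-fixed)
mesh 1 [27T→21T]: |ω|/ω_in = 1×27/21 = 9/7, sense flips to −
mesh 2 [24T→19T]: |ω|/ω_in = (9/7)×24/19 = 216/133, sense flips to +
mesh 3 [77T→89T]: |ω|/ω_in = (216/133)×77/89 = 2376/1691, sense flips to −
mesh 4 [66T→80T]: |ω|/ω_in = (2376/1691)×66/80 = 9801/8455, sense flips to +
mesh 5 [60T→54T]: |ω|/ω_in = (9801/8455)×60/54 = 2178/1691, sense flips to −
mesh 6 [31T→31T]: |ω|/ω_in = (2178/1691)×31/31 = 2178/1691, sense flips to +
signed output speed (× input speed) = 2178/1691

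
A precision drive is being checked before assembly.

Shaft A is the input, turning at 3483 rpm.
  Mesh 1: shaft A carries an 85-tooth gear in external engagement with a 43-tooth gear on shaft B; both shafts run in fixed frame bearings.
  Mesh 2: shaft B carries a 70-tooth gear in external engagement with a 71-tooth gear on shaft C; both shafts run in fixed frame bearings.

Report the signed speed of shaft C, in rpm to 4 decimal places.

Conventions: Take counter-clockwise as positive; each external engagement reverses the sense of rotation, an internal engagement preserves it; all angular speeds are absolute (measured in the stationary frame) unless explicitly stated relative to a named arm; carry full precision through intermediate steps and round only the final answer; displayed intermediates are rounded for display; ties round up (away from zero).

+6788.0282 rpm

class = fixed-axis compound train [2 meshes; 2 ratios multiply, 2 sense flips]
mesh 1 [85T→43T]: ω = 3483.0000×85/43 = 6885.0000 rpm, sense flips to −
mesh 2 [70T→71T]: ω = 6885.0000×70/71 = 6788.0282 rpm, sense flips to +
signed output speed = +6788.0282 rpm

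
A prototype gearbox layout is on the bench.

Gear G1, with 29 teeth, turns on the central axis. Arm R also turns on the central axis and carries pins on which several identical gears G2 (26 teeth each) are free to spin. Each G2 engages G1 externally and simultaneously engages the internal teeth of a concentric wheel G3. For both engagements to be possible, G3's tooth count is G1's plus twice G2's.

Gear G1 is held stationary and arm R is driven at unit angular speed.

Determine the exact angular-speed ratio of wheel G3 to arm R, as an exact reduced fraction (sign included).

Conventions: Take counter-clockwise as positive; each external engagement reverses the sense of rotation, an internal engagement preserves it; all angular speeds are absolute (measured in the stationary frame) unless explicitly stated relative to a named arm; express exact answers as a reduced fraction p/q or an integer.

110/81

topology: planetary set — G1 29T / G2 26T / G3 81T, arm = carrier (Willis)
ring teeth: 29 + 2·26 = 81
29(ω_sun−ω_arm) = −81(ω_ring−ω_arm),  ω_sun = 0, ω_arm = 1
ω_ring = 1 − (29/81)(0−1) = 110/81
ω_out/ω_in = 110/81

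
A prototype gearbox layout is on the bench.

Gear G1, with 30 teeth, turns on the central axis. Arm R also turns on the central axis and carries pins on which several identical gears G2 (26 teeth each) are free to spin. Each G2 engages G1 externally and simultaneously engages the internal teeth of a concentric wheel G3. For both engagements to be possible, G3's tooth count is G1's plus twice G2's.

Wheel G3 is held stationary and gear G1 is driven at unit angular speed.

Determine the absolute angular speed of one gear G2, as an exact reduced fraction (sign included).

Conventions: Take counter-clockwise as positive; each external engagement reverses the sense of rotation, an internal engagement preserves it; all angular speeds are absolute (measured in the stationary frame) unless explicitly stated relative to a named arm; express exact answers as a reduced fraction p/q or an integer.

-15/26

class = planetary set [G3 = 30+2·26 = 82; Willis about the carrier]
ring teeth: 30 + 2·26 = 82
30(ω_sun−ω_arm) = −82(ω_ring−ω_arm),  ω_ring = 0, ω_sun = 1
30(1−ω_arm) = −82(0−ω_arm)  ⇒  112·ω_arm = 30  ⇒  ω_arm = 15/56
sun–planet mesh: 30·(1−15/56) = −26·(ω_p−ω_arm)  ⇒  ω_p−ω_arm = -615/728
ω_p = 15/56 − 615/728 = -15/26
exact speed ratio = -15/26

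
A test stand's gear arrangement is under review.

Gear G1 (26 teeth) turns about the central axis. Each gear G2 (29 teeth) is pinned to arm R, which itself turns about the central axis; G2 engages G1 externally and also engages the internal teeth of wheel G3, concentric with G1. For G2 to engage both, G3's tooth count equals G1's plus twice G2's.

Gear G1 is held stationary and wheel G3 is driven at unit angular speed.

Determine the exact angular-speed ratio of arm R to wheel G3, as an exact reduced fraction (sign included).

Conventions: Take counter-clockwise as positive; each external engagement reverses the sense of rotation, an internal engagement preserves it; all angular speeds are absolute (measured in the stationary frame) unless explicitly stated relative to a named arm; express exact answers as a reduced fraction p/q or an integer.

topology: planetary set — G1 26T / G2 29T / G3 84T, arm = carrier (Willis)
ring teeth: 26 + 2·29 = 84
26(ω_sun−ω_arm) = −84(ω_ring−ω_arm),  ω_sun = 0, ω_ring = 1
26(0−ω_arm) = −84(1−ω_arm)  ⇒  110·ω_arm = 84  ⇒  ω_arm = 42/55
ω_out/ω_in = 42/55

42/55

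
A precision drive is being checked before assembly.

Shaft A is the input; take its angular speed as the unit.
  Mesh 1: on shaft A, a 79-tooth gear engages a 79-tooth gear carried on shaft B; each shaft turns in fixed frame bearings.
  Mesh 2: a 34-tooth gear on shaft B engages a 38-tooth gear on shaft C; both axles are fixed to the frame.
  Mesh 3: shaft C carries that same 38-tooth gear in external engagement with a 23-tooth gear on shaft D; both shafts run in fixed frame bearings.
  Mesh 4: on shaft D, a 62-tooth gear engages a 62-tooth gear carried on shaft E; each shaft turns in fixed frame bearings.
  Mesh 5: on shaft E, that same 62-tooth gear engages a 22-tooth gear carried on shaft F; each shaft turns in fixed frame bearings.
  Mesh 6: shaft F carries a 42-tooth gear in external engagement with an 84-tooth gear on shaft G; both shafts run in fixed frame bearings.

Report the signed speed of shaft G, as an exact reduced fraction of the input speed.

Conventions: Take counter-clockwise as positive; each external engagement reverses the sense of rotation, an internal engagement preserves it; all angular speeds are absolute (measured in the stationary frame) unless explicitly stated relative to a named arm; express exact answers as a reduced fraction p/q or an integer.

527/253

6-mesh fixed-axis compound train (all bearings frame-fixed)
mesh 1 [79T→79T]: |ω|/ω_in = 1×79/79 = 1, sense flips to −
mesh 2 [34T→38T]: |ω|/ω_in = 1×34/38 = 17/19, sense flips to +
mesh 3 [38T→23T]: |ω|/ω_in = (17/19)×38/23 = 34/23, sense flips to −
mesh 4 [62T→62T]: |ω|/ω_in = (34/23)×62/62 = 34/23, sense flips to +
mesh 5 [62T→22T]: |ω|/ω_in = (34/23)×62/22 = 1054/253, sense flips to −
mesh 6 [42T→84T]: |ω|/ω_in = (1054/253)×42/84 = 527/253, sense flips to +
signed output speed (× input speed) = 527/253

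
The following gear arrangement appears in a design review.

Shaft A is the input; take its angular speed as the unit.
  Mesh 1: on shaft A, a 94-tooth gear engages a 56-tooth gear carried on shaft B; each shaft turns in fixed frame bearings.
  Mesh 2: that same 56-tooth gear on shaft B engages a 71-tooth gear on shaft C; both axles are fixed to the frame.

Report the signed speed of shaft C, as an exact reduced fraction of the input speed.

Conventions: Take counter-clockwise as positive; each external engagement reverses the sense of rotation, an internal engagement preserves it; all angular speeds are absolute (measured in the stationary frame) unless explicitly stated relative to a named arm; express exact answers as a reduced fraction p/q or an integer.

2-mesh fixed-axis compound train (all bearings frame-fixed)
mesh 1 [94T→56T]: |ω|/ω_in = 1×94/56 = 47/28, sense flips to −
mesh 2 [56T→71T]: |ω|/ω_in = (47/28)×56/71 = 94/71, sense flips to +
signed output speed (× input speed) = 94/71

94/71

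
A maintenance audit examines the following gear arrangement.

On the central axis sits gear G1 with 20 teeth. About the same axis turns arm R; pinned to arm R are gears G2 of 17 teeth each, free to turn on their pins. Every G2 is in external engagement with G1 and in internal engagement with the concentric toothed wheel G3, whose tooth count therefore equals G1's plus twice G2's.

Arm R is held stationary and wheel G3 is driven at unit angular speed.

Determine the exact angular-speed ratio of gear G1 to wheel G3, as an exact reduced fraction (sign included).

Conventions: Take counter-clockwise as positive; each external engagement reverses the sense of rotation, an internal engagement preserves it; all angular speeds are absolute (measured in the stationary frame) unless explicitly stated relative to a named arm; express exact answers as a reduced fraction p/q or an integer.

recognized (axles ride arm R): planetary set, 20/17/54 teeth
ring teeth: 20 + 2·17 = 54
20(ω_sun−ω_arm) = −54(ω_ring−ω_arm),  ω_arm = 0, ω_ring = 1
ω_sun = 0 − (54/20)(1−0) = -27/10
ω_out/ω_in = -27/10

-27/10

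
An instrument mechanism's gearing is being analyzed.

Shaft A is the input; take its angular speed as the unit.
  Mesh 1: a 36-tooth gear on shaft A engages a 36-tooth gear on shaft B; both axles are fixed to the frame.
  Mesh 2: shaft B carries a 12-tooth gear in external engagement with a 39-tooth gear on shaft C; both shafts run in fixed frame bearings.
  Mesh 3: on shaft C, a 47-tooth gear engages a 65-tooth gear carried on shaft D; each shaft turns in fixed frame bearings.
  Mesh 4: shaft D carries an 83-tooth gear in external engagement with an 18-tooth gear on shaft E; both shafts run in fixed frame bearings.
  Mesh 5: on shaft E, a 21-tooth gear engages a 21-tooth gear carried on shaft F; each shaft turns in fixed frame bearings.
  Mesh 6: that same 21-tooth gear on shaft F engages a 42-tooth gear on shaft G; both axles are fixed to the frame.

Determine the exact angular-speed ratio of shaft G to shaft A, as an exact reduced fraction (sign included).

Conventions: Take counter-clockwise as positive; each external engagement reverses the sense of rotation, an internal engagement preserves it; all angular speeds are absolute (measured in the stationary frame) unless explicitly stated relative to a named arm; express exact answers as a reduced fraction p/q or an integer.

3901/7605

class = fixed-axis compound train [6 meshes; 6 ratios multiply, 6 sense flips]
mesh 1 [36T→36T]: running ratio 1, sense −
mesh 2 [12T→39T]: running ratio 4/13, sense +
mesh 3 [47T→65T]: running ratio 188/845, sense −
mesh 4 [83T→18T]: running ratio 7802/7605, sense +
mesh 5 [21T→21T]: running ratio 7802/7605, sense −
mesh 6 [21T→42T]: running ratio 3901/7605, sense +
ω_out/ω_in = 3901/7605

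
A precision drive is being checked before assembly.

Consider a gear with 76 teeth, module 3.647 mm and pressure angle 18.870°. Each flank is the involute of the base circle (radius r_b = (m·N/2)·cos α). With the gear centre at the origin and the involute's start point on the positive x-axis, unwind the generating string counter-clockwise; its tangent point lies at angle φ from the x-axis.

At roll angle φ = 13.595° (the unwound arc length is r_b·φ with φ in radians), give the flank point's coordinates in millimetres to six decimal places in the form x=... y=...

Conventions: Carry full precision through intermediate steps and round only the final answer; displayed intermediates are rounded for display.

class = single-mesh tooth geometry [base-circle involute, m = 3.647, 76T]
pitch radius r_p = m·N/2 = 3.647·76/2 = 138.586000
base radius r_b = r_p·cos α = 138.586000·cos 18.870° = 131.137672
roll angle φ = 13.595° = 0.23727751 rad
x = r_b·(cos φ + φ·sin φ) = 134.777441
y = r_b·(sin φ − φ·cos φ) = 0.580669

x=134.777441 y=0.580669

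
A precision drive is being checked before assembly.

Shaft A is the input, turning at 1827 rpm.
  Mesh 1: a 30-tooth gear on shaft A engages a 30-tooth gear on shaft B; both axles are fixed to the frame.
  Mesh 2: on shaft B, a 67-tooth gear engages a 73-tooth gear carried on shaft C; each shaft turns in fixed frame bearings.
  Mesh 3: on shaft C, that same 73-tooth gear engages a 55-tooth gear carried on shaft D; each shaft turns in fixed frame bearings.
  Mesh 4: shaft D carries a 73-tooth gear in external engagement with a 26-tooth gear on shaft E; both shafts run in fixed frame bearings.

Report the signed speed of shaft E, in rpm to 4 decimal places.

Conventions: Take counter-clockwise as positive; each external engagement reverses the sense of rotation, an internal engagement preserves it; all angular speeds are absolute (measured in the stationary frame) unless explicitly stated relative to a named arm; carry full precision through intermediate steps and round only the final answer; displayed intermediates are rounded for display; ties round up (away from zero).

4-mesh fixed-axis compound train (all bearings frame-fixed)
mesh 1 [30T→30T]: ω = 1827.0000×30/30 = 1827.0000 rpm, sense flips to −
mesh 2 [67T→73T]: ω = 1827.0000×67/73 = 1676.8356 rpm, sense flips to +
mesh 3 [73T→55T]: ω = 1676.8356×73/55 = 2225.6182 rpm, sense flips to −
mesh 4 [73T→26T]: ω = 2225.6182×73/26 = 6248.8510 rpm, sense flips to +
signed output speed = +6248.8510 rpm

+6248.8510 rpm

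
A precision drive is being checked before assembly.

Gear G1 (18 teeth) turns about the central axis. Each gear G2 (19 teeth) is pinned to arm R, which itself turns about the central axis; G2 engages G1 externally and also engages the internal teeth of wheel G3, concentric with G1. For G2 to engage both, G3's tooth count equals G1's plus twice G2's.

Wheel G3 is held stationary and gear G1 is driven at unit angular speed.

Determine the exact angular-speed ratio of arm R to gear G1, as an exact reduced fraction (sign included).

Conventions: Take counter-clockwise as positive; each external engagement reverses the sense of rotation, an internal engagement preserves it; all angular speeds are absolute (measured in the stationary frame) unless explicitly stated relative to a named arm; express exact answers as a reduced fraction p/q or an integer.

9/37

topology: planetary set — G1 18T / G2 19T / G3 56T, arm = carrier (Willis)
ring teeth: 18 + 2·19 = 56
18(ω_sun−ω_arm) = −56(ω_ring−ω_arm),  ω_ring = 0, ω_sun = 1
18(1−ω_arm) = −56(0−ω_arm)  ⇒  74·ω_arm = 18  ⇒  ω_arm = 9/37
ω_out/ω_in = 9/37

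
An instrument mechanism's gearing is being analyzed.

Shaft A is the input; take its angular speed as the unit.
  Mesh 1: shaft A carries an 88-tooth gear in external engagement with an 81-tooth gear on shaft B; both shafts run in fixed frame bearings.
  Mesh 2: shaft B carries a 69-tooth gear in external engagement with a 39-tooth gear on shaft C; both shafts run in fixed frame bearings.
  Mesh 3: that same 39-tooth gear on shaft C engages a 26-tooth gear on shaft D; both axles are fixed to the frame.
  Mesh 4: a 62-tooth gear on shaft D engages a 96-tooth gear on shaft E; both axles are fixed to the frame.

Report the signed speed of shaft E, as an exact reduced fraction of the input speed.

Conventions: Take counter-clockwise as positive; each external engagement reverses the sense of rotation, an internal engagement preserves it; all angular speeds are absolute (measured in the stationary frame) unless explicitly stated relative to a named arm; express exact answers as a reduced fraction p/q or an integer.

4-mesh fixed-axis compound train (all bearings frame-fixed)
mesh 1 [88T→81T]: |ω|/ω_in = 1×88/81 = 88/81, sense flips to −
mesh 2 [69T→39T]: |ω|/ω_in = (88/81)×69/39 = 2024/1053, sense flips to +
mesh 3 [39T→26T]: |ω|/ω_in = (2024/1053)×39/26 = 1012/351, sense flips to −
mesh 4 [62T→96T]: |ω|/ω_in = (1012/351)×62/96 = 7843/4212, sense flips to +
signed output speed (× input speed) = 7843/4212

7843/4212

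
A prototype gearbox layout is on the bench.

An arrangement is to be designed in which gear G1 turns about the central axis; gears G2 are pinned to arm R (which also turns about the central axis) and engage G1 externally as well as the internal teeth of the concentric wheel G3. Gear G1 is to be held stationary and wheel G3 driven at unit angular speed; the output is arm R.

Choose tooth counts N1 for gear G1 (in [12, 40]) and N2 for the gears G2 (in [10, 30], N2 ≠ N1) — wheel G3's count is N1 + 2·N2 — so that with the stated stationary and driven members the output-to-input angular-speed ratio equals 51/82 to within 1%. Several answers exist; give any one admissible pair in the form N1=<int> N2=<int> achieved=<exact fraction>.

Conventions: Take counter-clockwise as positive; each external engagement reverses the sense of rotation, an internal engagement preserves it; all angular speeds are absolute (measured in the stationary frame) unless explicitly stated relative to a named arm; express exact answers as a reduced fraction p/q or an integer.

planetary set to be sized for 51/82 (Willis relation)
Willis with ω_sun = 0: ω_arm/ω_ring = N3/(N1+N3); set equal to 51/82  ⇒  N3/N1 = (51/82)/(1 − 51/82) = 51/31
N3 = N1 + 2·N2  ⇒  N2/N1 = (N3/N1 − 1)/2 = (51/31 − 1)/2 = 10/31
smallest multiple with N1 ≥ 12 and N2 ≥ 10: k = 1  ⇒  N1 = 1·31 = 31, N2 = 1·10 = 10 (N1 ≤ 40, N2 ≤ 30, N2 ≠ N1 ✓), N3 = 31 + 2·10 = 51
check: N3/(N1+N3) with N1 = 31, N3 = 51 gives 51/82; |achieved − target| = 0 ≤ 51/8200 ✓

N1=31 N2=10 achieved=51/82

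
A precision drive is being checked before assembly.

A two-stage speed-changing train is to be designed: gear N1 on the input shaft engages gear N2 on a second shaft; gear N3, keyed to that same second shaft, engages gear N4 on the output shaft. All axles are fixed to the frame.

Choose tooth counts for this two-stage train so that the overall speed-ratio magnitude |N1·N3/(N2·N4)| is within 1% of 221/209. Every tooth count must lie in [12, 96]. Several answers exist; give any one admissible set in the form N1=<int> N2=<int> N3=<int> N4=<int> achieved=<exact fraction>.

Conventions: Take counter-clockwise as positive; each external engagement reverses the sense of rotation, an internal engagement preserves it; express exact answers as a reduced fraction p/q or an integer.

2-stage fixed-axis compound train for ratio 221/209
target = 221/209 in lowest terms: an exact hit needs N1·N3 = k·221 and N2·N4 = k·209 for one integer k, every count in [12, 96]; additionally prefer no 1:1 stage (N1 ≠ N2, N3 ≠ N4)
k = 1: no 1:1-free in-range split of k·221 and k·209 into factor pairs; take k = 2
k = 2: N1·N3 = 442 = 13·34, N2·N4 = 418 = 19·22
achieved = 13·34/(19·22) = 221/209; |achieved − target| = 0 ≤ 221/20900 ✓

N1=13 N2=19 N3=34 N4=22 achieved=221/209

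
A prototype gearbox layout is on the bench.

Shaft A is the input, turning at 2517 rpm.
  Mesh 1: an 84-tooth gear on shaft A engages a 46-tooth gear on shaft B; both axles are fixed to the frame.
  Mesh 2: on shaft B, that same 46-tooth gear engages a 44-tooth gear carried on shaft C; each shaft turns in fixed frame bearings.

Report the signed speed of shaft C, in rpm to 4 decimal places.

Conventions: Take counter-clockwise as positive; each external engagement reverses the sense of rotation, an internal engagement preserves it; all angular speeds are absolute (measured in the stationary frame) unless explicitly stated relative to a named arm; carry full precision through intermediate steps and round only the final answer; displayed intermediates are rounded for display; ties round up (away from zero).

+4805.1818 rpm

class = fixed-axis compound train [2 meshes; 2 ratios multiply, 2 sense flips]
mesh 1 [84T→46T]: ω = 2517.0000×84/46 = 4596.2609 rpm, sense flips to −
mesh 2 [46T→44T]: ω = 4596.2609×46/44 = 4805.1818 rpm, sense flips to +
signed output speed = +4805.1818 rpm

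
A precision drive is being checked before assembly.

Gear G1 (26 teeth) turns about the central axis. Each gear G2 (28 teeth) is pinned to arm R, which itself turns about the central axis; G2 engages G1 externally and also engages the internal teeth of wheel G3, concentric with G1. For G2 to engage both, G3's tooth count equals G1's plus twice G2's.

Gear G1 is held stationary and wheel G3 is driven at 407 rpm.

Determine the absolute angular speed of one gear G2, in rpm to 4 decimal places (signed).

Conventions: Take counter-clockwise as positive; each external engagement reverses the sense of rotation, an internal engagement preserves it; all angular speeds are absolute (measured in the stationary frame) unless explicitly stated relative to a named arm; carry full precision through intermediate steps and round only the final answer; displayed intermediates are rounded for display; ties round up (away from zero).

+595.9643 rpm

recognized (axles ride arm R): planetary set, 26/28/82 teeth
normalise by the input: solve with ω_ring = 1, then scale by 407 rpm
ring teeth: 26 + 2·28 = 82
26(ω_sun−ω_arm) = −82(ω_ring−ω_arm),  ω_sun = 0, ω_ring = 1
26(0−ω_arm) = −82(1−ω_arm)  ⇒  108·ω_arm = 82  ⇒  ω_arm = 41/54
sun–planet mesh: 26·(0−41/54) = −28·(ω_p−ω_arm)  ⇒  ω_p−ω_arm = 533/756
ω_p = 41/54 + 533/756 = 41/28
scale: ω_p = 41/28 × 407 rpm = +595.9643 rpm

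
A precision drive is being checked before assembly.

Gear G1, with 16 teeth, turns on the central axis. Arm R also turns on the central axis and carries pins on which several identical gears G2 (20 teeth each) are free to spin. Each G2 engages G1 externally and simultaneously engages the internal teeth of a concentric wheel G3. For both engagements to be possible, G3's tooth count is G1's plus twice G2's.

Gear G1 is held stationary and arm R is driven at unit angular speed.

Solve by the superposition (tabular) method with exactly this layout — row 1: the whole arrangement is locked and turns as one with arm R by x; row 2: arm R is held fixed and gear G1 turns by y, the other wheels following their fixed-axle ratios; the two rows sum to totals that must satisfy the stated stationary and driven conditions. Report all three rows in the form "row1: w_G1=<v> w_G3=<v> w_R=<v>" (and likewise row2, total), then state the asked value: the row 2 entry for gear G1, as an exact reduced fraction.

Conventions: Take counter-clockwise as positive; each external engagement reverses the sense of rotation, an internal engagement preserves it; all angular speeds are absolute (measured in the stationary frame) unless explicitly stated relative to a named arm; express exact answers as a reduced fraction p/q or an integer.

recognized (axles ride arm R): planetary set, 16/20/56 teeth
row 1: whole set turns with the arm by x
superposition row 2 [arm held]: sun y, ring −(16/56)·y, arm 0
boundary: total ω_sun = x + y = 0 and total ω_arm = x = 1  ⇒  y = -1, x = 1
row 2 ring = −(16/56)·(-1) = 2/7
totals (row 1 + row 2): sun 1 + (-1) = 0, ring 1 + 2/7 = 9/7, arm 1 + 0 = 1
asked cell (row2, sun) = -1

row1: w_G1=1 w_G3=1 w_R=1
row2: w_G1=-1 w_G3=2/7 w_R=0
total: w_G1=0 w_G3=9/7 w_R=1
asked value: -1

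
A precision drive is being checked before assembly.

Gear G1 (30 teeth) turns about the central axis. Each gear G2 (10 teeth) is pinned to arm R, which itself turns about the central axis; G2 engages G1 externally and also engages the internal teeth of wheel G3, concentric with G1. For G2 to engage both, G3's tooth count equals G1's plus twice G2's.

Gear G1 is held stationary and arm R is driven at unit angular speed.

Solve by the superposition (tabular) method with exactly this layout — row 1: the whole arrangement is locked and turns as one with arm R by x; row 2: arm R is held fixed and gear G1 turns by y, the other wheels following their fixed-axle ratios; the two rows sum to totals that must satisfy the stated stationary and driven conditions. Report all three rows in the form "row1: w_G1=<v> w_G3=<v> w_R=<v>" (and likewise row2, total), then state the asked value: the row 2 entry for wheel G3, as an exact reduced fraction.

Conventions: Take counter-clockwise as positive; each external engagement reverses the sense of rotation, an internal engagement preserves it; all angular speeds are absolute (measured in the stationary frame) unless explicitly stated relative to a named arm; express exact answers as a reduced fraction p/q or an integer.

row1: w_G1=1 w_G3=1 w_R=1
row2: w_G1=-1 w_G3=3/5 w_R=0
total: w_G1=0 w_G3=8/5 w_R=1
asked value: 3/5

planetary set (30T centre, 10T on arm, 50T internal) — Willis relation
row 1 — lock + rotate with arm: ω_sun = ω_ring = ω_arm = x
row 2 (arm held, sun turns y): ω_ring = −(30/50)·y, ω_arm = 0
boundary: total ω_sun = x + y = 0 and total ω_arm = x = 1  ⇒  y = -1, x = 1
row 2 ring = −(30/50)·(-1) = 3/5
totals (row 1 + row 2): sun 1 + (-1) = 0, ring 1 + 3/5 = 8/5, arm 1 + 0 = 1
asked cell (row2, ring) = 3/5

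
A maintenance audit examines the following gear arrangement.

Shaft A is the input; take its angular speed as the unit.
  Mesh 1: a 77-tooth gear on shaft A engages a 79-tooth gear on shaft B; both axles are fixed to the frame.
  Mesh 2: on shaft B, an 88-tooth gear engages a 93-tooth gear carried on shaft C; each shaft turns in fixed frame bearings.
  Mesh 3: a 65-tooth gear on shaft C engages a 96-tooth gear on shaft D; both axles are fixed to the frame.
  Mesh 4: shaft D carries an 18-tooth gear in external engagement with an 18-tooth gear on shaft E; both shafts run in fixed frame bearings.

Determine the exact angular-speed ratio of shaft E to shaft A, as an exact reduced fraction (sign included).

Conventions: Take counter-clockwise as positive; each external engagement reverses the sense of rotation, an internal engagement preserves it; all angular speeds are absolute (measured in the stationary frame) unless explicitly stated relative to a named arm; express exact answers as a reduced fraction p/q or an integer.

class = fixed-axis compound train [4 meshes; 4 ratios multiply, 4 sense flips]
mesh 1 [77T→79T]: running ratio 77/79, sense −
mesh 2 [88T→93T]: running ratio 6776/7347, sense +
mesh 3 [65T→96T]: running ratio 55055/88164, sense −
mesh 4 [18T→18T]: running ratio 55055/88164, sense +
ω_out/ω_in = 55055/88164

55055/88164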